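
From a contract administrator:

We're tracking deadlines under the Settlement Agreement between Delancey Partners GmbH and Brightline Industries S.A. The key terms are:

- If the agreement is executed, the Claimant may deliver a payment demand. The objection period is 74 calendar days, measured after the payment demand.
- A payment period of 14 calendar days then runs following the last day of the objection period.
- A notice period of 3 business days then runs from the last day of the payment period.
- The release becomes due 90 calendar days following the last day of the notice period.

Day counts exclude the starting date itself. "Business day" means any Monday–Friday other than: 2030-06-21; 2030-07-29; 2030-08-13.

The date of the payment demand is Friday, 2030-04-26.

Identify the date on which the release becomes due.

The last day of the objection period: 74 calendar days after 2030-04-26 is 2030-07-09.
The last day of the payment period: 2030-07-09 + 14 days = 2030-07-23.
From Tuesday, 2030-07-23, 3 business days (Jul 24, Jul 25, Jul 26, skipping weekends) brings us to Friday, 2030-07-26, which is the last day of the notice period.
Adding 90 calendar days to 2030-07-26 gives 2030-10-24, which is the date on which the release becomes due.

2030-10-24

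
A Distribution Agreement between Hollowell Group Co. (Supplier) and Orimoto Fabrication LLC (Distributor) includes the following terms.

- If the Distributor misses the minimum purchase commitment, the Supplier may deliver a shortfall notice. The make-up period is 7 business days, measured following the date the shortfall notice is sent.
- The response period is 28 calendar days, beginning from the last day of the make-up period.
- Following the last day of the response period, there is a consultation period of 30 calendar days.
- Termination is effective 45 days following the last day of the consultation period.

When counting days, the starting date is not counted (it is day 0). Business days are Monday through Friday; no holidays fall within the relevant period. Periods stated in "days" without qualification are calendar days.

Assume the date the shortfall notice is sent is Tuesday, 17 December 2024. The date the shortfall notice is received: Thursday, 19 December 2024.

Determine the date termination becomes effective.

From Tuesday, 17 December 2024, 7 business days (Dec 18, Dec 19, Dec 20, Dec 23, Dec 24, Dec 25, Dec 26, skipping weekends) brings us to Thursday, 26 December 2024, which is the last day of the make-up period.
Adding 28 calendar days to 26 December 2024 gives 23 January 2025, which is the last day of the response period.
Adding 30 calendar days to 23 January 2025 gives 22 February 2025, which is the last day of the consultation period.
The date termination becomes effective: 45 calendar days after 22 February 2025 is 8 April 2025.

8 April 2025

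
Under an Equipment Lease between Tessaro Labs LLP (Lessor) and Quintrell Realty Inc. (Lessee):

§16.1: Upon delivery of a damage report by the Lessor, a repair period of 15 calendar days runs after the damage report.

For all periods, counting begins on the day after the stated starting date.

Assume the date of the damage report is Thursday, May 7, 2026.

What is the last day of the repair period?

Adding 15 calendar days to May 7, 2026 gives May 22, 2026, which is the last day of the repair period.

May 22, 2026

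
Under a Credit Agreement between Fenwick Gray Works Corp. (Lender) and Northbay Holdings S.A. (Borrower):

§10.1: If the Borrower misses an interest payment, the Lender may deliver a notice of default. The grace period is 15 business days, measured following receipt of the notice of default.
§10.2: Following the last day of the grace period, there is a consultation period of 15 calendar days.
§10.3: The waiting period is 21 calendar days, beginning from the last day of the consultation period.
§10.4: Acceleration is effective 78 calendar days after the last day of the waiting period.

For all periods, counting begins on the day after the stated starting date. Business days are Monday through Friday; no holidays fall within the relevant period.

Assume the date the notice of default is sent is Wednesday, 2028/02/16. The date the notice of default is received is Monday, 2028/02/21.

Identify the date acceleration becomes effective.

2028/07/05

The last day of the grace period: counting 15 business days from Monday, 2028/02/21 (Feb 22, Feb 23, Feb 24, Feb 25, …, Mar 9, Mar 10, Mar 13, skipping weekends) reaches Monday, 2028/03/13.
Adding 15 calendar days to 2028/03/13 gives 2028/03/28, which is the last day of the consultation period.
The last day of the waiting period: 21 calendar days after 2028/03/28 is 2028/04/18.
The date acceleration becomes effective: 2028/04/18 + 78 days = 2028/07/05.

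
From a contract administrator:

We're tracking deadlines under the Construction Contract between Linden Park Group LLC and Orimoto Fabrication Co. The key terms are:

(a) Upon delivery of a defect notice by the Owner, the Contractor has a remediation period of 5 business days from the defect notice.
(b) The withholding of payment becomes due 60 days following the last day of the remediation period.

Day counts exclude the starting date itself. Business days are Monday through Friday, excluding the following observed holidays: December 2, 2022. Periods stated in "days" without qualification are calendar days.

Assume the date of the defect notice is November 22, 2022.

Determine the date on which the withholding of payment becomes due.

January 28, 2023

From Tuesday, November 22, 2022, 5 business days (Nov 23, Nov 24, Nov 25, Nov 28, Nov 29, skipping weekends) brings us to Tuesday, November 29, 2022, which is the last day of the remediation period.
The date on which the withholding of payment becomes due: November 29, 2022 + 60 days = January 28, 2023.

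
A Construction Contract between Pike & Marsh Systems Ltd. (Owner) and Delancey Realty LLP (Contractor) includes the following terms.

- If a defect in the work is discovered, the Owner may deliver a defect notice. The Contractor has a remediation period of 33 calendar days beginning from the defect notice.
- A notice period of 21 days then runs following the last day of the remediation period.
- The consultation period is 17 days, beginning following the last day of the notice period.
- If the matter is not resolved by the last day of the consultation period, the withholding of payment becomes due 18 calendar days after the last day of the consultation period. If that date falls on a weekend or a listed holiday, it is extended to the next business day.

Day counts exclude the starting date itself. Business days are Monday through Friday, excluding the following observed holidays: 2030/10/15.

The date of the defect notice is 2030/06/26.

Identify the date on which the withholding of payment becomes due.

Adding 33 calendar days to 2030/06/26 gives 2030/07/29, which is the last day of the remediation period.
The last day of the notice period: 21 calendar days after 2030/07/29 is 2030/08/19.
The last day of the consultation period: 17 calendar days after 2030/08/19 is 2030/09/05.
The date on which the withholding of payment becomes due: 2030/09/05 + 18 days = 2030/09/23. 2030/09/23 is a Monday and is not a listed holiday, so no roll-forward applies.

2030/09/23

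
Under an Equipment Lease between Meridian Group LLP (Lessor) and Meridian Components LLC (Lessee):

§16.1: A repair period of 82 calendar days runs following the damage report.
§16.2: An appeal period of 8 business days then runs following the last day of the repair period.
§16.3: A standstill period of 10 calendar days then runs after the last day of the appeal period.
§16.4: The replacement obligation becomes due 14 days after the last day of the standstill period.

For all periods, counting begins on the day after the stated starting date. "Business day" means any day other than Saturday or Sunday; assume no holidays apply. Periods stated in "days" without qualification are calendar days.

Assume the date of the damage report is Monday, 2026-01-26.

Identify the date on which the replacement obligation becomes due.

2026-05-23

The last day of the repair period: 82 calendar days after 2026-01-26 is 2026-04-18.
The last day of the appeal period: 8 business days after Saturday, 2026-04-18, skipping weekends — Apr 20, Apr 21, Apr 22, Apr 23, Apr 24, Apr 27, Apr 28, Apr 29 — lands on Wednesday, 2026-04-29.
The last day of the standstill period: 10 calendar days after 2026-04-29 is 2026-05-09.
The date on which the replacement obligation becomes due: 2026-05-09 + 14 days = 2026-05-23.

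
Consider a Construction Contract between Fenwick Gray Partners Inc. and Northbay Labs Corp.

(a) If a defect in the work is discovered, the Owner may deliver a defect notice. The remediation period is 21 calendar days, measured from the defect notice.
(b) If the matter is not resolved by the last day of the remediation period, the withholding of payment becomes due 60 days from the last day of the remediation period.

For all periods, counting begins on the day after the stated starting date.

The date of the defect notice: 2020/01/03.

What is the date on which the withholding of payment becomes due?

The last day of the remediation period: 2020/01/03 + 21 days = 2020/01/24.
The date on which the withholding of payment becomes due: 60 calendar days after 2020/01/24 is 2020/03/24.

2020/03/24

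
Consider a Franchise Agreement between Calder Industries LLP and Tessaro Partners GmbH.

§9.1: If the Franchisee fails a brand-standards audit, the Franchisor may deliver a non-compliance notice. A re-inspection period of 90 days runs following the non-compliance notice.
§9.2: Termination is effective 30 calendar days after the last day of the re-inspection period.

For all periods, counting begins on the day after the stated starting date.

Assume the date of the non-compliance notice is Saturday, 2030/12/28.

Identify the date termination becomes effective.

2031/04/27

The last day of the re-inspection period: 2030/12/28 + 90 days = 2031/03/28.
Adding 30 calendar days to 2031/03/28 gives 2031/04/27, which is the date termination becomes effective.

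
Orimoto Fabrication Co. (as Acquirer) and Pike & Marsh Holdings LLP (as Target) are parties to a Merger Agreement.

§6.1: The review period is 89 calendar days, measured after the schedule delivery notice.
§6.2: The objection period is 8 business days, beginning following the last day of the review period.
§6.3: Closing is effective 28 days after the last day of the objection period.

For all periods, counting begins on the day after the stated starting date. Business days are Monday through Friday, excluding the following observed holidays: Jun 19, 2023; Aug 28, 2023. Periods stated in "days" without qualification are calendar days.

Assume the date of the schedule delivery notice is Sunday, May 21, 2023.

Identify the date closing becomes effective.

Adding 89 calendar days to May 21, 2023 gives Aug 18, 2023, which is the last day of the review period.
The last day of the objection period: counting 8 business days from Friday, Aug 18, 2023 (Aug 21, Aug 22, Aug 23, Aug 24, Aug 25, Aug 29, Aug 30, Aug 31, skipping weekends and the listed holiday on Aug 28) reaches Thursday, Aug 31, 2023.
The date closing becomes effective: Aug 31, 2023 + 28 days = Sep 28, 2023.

Sep 28, 2023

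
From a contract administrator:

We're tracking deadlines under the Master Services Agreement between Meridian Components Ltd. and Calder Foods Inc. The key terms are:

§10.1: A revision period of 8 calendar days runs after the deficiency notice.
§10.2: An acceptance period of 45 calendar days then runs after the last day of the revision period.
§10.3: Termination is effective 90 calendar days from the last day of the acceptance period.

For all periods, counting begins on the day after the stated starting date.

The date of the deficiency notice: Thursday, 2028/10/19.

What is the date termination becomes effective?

The last day of the revision period: 2028/10/19 + 8 days = 2028/10/27.
The last day of the acceptance period: 2028/10/27 + 45 days = 2028/12/11.
The date termination becomes effective: 90 calendar days after 2028/12/11 is 2029/03/11.

2029/03/11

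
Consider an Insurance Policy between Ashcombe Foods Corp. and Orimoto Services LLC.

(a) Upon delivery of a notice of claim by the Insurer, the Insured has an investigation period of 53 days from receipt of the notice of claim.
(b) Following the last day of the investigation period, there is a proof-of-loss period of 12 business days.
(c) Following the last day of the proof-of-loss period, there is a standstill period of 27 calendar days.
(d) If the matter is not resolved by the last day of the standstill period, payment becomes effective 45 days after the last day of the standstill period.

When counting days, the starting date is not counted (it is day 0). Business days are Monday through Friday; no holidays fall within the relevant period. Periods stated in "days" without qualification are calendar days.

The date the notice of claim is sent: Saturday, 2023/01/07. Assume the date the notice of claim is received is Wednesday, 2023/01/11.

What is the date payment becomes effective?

2023/06/01

Adding 53 calendar days to 2023/01/11 gives 2023/03/05, which is the last day of the investigation period.
From Sunday, 2023/03/05, 12 business days (Mar 6, Mar 7, Mar 8, Mar 9, …, Mar 17, Mar 20, Mar 21, skipping weekends) brings us to Tuesday, 2023/03/21, which is the last day of the proof-of-loss period.
The last day of the standstill period: 27 calendar days after 2023/03/21 is 2023/04/17.
Adding 45 calendar days to 2023/04/17 gives 2023/06/01, which is the date payment becomes effective.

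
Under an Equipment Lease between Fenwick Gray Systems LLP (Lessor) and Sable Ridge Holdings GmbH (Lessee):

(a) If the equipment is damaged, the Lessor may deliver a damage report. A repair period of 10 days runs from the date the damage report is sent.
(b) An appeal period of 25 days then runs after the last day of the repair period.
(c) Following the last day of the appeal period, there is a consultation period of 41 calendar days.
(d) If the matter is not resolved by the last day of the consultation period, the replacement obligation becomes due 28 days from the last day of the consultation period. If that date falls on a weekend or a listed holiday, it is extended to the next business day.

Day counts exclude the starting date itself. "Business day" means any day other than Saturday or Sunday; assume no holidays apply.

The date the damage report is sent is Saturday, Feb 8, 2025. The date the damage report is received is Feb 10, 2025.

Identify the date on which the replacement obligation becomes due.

May 23, 2025

The last day of the repair period: 10 calendar days after Feb 8, 2025 is Feb 18, 2025.
Adding 25 calendar days to Feb 18, 2025 gives Mar 15, 2025, which is the last day of the appeal period.
The last day of the consultation period: Mar 15, 2025 + 41 days = Apr 25, 2025.
The date on which the replacement obligation becomes due: 28 calendar days after Apr 25, 2025 is May 23, 2025. May 23, 2025 is a Friday, so no roll-forward applies.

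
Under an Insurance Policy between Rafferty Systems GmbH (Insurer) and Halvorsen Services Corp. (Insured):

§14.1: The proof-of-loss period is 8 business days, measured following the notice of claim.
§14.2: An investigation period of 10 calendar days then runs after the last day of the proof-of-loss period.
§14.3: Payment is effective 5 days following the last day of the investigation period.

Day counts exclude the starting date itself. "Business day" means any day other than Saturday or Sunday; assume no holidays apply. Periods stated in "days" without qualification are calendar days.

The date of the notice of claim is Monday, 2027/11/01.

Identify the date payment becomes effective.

2027/11/26

The last day of the proof-of-loss period: 8 business days after Monday, 2027/11/01, skipping weekends — Nov 2, Nov 3, Nov 4, Nov 5, Nov 8, Nov 9, Nov 10, Nov 11 — lands on Thursday, 2027/11/11.
The last day of the investigation period: 2027/11/11 + 10 days = 2027/11/21.
Adding 5 calendar days to 2027/11/21 gives 2027/11/26, which is the date payment becomes effective.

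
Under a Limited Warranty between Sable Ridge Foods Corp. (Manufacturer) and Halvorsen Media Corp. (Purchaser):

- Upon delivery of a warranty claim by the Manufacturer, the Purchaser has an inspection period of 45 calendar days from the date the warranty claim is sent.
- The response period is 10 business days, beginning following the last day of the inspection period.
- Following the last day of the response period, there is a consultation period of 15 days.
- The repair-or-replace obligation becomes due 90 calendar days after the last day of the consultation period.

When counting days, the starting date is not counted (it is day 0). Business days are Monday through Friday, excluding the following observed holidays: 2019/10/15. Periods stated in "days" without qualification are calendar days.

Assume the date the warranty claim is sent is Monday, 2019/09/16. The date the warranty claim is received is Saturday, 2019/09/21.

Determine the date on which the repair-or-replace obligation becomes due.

2020/02/27

The last day of the inspection period: 2019/09/16 + 45 days = 2019/10/31.
The last day of the response period: 10 business days after Thursday, 2019/10/31, skipping weekends — Nov 1, Nov 4, Nov 5, Nov 6, Nov 7, Nov 8, Nov 11, Nov 12, Nov 13, Nov 14 — lands on Thursday, 2019/11/14.
Adding 15 calendar days to 2019/11/14 gives 2019/11/29, which is the last day of the consultation period.
The date on which the repair-or-replace obligation becomes due: 90 calendar days after 2019/11/29 is 2020/02/27.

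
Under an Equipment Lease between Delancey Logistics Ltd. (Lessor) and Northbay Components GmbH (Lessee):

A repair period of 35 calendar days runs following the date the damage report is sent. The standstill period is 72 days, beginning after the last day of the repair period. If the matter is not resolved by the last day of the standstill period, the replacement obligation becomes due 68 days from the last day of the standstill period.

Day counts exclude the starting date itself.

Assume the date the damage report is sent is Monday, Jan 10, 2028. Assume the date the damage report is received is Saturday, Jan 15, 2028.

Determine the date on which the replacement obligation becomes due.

The last day of the repair period: 35 calendar days after Jan 10, 2028 is Feb 14, 2028.
The last day of the standstill period: 72 calendar days after Feb 14, 2028 is Apr 26, 2028.
Adding 68 calendar days to Apr 26, 2028 gives Jul 3, 2028, which is the date on which the replacement obligation becomes due.

Jul 3, 2028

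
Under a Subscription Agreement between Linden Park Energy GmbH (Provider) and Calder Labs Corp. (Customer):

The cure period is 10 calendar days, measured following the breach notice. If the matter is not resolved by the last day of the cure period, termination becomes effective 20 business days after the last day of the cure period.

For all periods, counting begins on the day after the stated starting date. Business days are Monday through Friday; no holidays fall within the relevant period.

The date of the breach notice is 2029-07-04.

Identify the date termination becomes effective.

The last day of the cure period: 2029-07-04 + 10 days = 2029-07-14.
From Saturday, 2029-07-14, 20 business days (Jul 16, Jul 17, Jul 18, Jul 19, …, Aug 8, Aug 9, Aug 10, skipping weekends) brings us to Friday, 2029-08-10, which is the date termination becomes effective.

2029-08-10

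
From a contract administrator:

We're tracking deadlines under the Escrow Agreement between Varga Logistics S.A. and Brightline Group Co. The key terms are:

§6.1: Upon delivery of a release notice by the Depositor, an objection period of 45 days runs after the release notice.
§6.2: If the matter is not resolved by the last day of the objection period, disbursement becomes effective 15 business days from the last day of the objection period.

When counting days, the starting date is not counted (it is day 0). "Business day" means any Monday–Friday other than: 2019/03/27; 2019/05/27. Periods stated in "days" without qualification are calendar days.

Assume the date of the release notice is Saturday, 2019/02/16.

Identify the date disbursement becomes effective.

The last day of the objection period: 2019/02/16 + 45 days = 2019/04/02.
The date disbursement becomes effective: 15 business days after Tuesday, 2019/04/02, skipping weekends — Apr 3, Apr 4, Apr 5, Apr 8, …, Apr 19, Apr 22, Apr 23 — lands on Tuesday, 2019/04/23.

2019/04/23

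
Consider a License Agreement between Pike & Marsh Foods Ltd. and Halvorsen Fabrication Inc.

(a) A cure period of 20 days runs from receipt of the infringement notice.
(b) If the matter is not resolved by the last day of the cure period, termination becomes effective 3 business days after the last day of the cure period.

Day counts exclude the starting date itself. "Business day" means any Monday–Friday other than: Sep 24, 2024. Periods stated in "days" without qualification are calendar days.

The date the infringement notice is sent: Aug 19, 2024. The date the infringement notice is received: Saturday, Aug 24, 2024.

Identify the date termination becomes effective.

Sep 18, 2024

Adding 20 calendar days to Aug 24, 2024 gives Sep 13, 2024, which is the last day of the cure period.
The date termination becomes effective: 3 business days after Friday, Sep 13, 2024, skipping weekends — Sep 16, Sep 17, Sep 18 — lands on Wednesday, Sep 18, 2024.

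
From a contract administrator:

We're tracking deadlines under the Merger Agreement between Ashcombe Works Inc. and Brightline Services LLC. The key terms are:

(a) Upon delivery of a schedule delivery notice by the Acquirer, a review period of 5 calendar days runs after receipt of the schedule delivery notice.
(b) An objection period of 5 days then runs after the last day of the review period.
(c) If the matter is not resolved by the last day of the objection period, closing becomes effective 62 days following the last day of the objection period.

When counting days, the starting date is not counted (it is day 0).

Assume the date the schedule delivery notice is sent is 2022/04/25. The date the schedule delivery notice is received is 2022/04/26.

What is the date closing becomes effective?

Adding 5 calendar days to 2022/04/26 gives 2022/05/01, which is the last day of the review period.
Adding 5 calendar days to 2022/05/01 gives 2022/05/06, which is the last day of the objection period.
The date closing becomes effective: 62 calendar days after 2022/05/06 is 2022/07/07.

2022/07/07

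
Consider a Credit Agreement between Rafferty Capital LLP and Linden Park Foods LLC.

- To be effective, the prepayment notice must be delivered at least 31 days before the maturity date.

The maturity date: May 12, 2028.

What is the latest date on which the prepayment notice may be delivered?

April 11, 2028

Counting back 31 calendar days from May 12, 2028 gives April 11, 2028.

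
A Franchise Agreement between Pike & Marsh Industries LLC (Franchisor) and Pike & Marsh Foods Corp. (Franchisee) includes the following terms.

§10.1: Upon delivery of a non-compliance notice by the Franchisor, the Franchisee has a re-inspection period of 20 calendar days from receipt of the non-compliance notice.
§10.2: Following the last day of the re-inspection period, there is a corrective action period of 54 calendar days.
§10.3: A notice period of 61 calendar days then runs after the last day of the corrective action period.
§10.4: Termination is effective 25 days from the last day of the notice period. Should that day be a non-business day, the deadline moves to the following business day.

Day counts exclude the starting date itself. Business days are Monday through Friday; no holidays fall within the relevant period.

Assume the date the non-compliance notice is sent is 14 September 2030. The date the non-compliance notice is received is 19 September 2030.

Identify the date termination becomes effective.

Adding 20 calendar days to 19 September 2030 gives 9 October 2030, which is the last day of the re-inspection period.
The last day of the corrective action period: 54 calendar days after 9 October 2030 is 2 December 2030.
Adding 61 calendar days to 2 December 2030 gives 1 February 2031, which is the last day of the notice period.
The date termination becomes effective: 25 calendar days after 1 February 2031 is 26 February 2031. 26 February 2031 is a Wednesday, so no roll-forward applies.

26 February 2031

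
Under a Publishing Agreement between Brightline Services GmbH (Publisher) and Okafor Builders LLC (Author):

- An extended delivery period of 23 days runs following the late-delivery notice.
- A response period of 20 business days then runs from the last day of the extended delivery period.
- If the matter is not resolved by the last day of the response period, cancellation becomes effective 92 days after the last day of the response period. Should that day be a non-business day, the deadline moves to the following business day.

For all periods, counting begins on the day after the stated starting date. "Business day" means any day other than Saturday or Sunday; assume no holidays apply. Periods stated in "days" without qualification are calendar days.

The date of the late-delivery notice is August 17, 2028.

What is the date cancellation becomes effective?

January 8, 2029

The last day of the extended delivery period: August 17, 2028 + 23 days = September 9, 2028.
The last day of the response period: counting 20 business days from Saturday, September 9, 2028 (Sep 11, Sep 12, Sep 13, Sep 14, …, Oct 4, Oct 5, Oct 6, skipping weekends) reaches Friday, October 6, 2028.
The date cancellation becomes effective: October 6, 2028 + 92 days = January 6, 2029. That falls on a Saturday, so it rolls to the next business day, Monday, January 8, 2029.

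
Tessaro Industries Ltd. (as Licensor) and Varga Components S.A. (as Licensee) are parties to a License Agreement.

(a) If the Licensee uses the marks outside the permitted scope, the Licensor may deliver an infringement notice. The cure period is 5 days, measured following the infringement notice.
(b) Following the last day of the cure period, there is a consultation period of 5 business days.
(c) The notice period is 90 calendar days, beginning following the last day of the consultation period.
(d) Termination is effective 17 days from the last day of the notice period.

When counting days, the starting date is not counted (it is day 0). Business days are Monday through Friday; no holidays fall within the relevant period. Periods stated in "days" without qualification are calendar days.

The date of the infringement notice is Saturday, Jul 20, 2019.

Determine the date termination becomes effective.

The last day of the cure period: Jul 20, 2019 + 5 days = Jul 25, 2019.
From Thursday, Jul 25, 2019, 5 business days (Jul 26, Jul 29, Jul 30, Jul 31, Aug 1, skipping weekends) brings us to Thursday, Aug 1, 2019, which is the last day of the consultation period.
Adding 90 calendar days to Aug 1, 2019 gives Oct 30, 2019, which is the last day of the notice period.
The date termination becomes effective: Oct 30, 2019 + 17 days = Nov 16, 2019.

Nov 16, 2019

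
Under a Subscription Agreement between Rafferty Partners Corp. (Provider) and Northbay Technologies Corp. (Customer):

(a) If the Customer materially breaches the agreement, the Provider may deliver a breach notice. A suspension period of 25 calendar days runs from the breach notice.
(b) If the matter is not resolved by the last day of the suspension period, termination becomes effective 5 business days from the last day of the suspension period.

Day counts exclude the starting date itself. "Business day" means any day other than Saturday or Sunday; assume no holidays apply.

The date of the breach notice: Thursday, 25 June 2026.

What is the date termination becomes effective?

The last day of the suspension period: 25 calendar days after 25 June 2026 is 20 July 2026.
The date termination becomes effective: counting 5 business days from Monday, 20 July 2026 (Jul 21, Jul 22, Jul 23, Jul 24, Jul 27, skipping weekends) reaches Monday, 27 July 2026.

27 July 2026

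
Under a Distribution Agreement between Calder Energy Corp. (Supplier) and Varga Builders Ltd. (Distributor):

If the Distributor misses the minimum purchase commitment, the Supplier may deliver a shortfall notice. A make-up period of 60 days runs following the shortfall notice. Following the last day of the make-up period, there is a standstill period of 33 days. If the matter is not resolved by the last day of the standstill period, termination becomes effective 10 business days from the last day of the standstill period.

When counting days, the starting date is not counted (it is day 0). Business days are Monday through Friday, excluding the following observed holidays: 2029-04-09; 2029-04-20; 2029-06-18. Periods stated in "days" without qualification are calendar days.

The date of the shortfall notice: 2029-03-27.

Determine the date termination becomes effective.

The last day of the make-up period: 60 calendar days after 2029-03-27 is 2029-05-26.
The last day of the standstill period: 33 calendar days after 2029-05-26 is 2029-06-28.
The date termination becomes effective: counting 10 business days from Thursday, 2029-06-28 (Jun 29, Jul 2, Jul 3, Jul 4, Jul 5, Jul 6, Jul 9, Jul 10, Jul 11, Jul 12, skipping weekends) reaches Thursday, 2029-07-12.

2029-07-12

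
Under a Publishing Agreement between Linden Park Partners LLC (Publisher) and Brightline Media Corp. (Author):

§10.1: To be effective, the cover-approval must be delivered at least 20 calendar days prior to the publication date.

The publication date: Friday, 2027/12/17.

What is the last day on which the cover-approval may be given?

2027/11/27

Counting back 20 calendar days from 2027/12/17 gives 2027/11/27.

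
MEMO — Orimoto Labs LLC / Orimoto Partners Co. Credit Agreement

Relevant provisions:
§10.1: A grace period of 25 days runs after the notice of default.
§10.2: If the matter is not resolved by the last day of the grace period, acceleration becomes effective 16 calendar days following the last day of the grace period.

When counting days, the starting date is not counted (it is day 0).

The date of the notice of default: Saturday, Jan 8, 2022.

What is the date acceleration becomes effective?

Adding 25 calendar days to Jan 8, 2022 gives Feb 2, 2022, which is the last day of the grace period.
The date acceleration becomes effective: 16 calendar days after Feb 2, 2022 is Feb 18, 2022.

Feb 18, 2022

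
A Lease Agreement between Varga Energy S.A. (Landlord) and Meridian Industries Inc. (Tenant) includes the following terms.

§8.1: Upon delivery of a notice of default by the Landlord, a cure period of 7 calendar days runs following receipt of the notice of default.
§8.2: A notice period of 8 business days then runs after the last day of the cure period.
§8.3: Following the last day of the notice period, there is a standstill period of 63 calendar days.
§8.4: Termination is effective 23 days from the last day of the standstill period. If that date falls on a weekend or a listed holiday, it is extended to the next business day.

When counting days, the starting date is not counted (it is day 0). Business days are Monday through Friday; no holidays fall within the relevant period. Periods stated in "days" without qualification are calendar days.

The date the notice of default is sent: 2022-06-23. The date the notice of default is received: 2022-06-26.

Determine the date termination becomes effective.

2022-10-07

Adding 7 calendar days to 2022-06-26 gives 2022-07-03, which is the last day of the cure period.
From Sunday, 2022-07-03, 8 business days (Jul 4, Jul 5, Jul 6, Jul 7, Jul 8, Jul 11, Jul 12, Jul 13, skipping weekends) brings us to Wednesday, 2022-07-13, which is the last day of the notice period.
The last day of the standstill period: 63 calendar days after 2022-07-13 is 2022-09-14.
The date termination becomes effective: 23 calendar days after 2022-09-14 is 2022-10-07. 2022-10-07 is a Friday, so no roll-forward applies.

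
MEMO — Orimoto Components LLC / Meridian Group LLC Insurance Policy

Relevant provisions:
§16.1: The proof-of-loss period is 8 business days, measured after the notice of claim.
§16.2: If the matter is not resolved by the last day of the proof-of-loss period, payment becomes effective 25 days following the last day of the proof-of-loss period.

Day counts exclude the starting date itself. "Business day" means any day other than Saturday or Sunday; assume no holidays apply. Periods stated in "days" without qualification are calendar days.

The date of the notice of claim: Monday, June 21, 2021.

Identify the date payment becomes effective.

The last day of the proof-of-loss period: counting 8 business days from Monday, June 21, 2021 (Jun 22, Jun 23, Jun 24, Jun 25, Jun 28, Jun 29, Jun 30, Jul 1, skipping weekends) reaches Thursday, July 1, 2021.
The date payment becomes effective: July 1, 2021 + 25 days = July 26, 2021.

July 26, 2021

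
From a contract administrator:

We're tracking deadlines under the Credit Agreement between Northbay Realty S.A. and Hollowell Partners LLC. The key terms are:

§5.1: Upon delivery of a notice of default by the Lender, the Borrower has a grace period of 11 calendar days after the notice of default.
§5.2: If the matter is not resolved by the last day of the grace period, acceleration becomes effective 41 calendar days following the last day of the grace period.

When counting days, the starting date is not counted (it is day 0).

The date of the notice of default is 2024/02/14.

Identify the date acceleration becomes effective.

The last day of the grace period: 11 calendar days after 2024/02/14 is 2024/02/25.
The date acceleration becomes effective: 41 calendar days after 2024/02/25 is 2024/04/06.

2024/04/06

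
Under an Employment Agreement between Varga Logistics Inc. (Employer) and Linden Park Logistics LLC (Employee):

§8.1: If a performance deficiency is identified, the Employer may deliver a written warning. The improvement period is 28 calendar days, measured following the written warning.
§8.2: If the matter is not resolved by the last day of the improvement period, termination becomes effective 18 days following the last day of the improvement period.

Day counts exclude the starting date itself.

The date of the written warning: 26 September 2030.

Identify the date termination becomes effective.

11 November 2030

The last day of the improvement period: 26 September 2030 + 28 days = 24 October 2030.
The date termination becomes effective: 18 calendar days after 24 October 2030 is 11 November 2030.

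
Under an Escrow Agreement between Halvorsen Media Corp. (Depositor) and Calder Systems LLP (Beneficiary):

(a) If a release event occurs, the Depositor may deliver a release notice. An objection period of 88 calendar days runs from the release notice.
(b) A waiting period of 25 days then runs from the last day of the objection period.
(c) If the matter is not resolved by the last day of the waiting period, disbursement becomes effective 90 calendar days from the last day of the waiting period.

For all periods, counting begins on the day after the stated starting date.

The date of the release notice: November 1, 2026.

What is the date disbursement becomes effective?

May 23, 2027

Adding 88 calendar days to November 1, 2026 gives January 28, 2027, which is the last day of the objection period.
Adding 25 calendar days to January 28, 2027 gives February 22, 2027, which is the last day of the waiting period.
The date disbursement becomes effective: February 22, 2027 + 90 days = May 23, 2027.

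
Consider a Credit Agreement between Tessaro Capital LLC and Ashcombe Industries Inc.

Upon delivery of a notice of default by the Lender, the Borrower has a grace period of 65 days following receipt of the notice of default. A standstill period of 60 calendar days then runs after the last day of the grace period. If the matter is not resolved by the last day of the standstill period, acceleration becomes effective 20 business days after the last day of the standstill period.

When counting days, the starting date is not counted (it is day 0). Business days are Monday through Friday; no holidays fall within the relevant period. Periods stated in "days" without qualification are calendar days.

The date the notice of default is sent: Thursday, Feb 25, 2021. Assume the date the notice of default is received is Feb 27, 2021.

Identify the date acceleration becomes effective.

Adding 65 calendar days to Feb 27, 2021 gives May 3, 2021, which is the last day of the grace period.
Adding 60 calendar days to May 3, 2021 gives Jul 2, 2021, which is the last day of the standstill period.
The date acceleration becomes effective: counting 20 business days from Friday, Jul 2, 2021 (Jul 5, Jul 6, Jul 7, Jul 8, …, Jul 28, Jul 29, Jul 30, skipping weekends) reaches Friday, Jul 30, 2021.

Jul 30, 2021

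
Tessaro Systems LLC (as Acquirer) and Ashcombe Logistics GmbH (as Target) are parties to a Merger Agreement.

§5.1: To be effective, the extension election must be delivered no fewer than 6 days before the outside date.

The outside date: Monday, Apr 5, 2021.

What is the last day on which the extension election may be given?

Mar 30, 2021

Apr 5, 2021 minus 6 days is Mar 30, 2021.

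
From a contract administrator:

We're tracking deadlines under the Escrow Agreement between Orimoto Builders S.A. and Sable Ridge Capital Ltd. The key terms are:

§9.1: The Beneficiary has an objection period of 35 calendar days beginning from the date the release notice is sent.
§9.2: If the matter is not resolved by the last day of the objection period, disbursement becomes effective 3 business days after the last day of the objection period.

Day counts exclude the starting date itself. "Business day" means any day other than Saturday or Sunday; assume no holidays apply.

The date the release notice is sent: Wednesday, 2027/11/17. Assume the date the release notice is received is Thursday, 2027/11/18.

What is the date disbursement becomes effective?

2027/12/27

The last day of the objection period: 2027/11/17 + 35 days = 2027/12/22.
From Wednesday, 2027/12/22, 3 business days (Dec 23, Dec 24, Dec 27, skipping weekends) brings us to Monday, 2027/12/27, which is the date disbursement becomes effective.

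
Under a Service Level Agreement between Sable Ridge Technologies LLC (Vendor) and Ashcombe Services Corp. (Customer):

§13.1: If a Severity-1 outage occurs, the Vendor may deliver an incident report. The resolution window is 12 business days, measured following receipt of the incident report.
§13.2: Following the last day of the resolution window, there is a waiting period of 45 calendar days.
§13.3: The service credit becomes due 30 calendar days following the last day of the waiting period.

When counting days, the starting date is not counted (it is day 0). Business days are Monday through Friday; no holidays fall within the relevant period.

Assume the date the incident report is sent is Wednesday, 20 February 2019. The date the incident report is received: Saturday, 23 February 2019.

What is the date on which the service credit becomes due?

The last day of the resolution window: counting 12 business days from Saturday, 23 February 2019 (Feb 25, Feb 26, Feb 27, Feb 28, …, Mar 8, Mar 11, Mar 12, skipping weekends) reaches Tuesday, 12 March 2019.
The last day of the waiting period: 45 calendar days after 12 March 2019 is 26 April 2019.
Adding 30 calendar days to 26 April 2019 gives 26 May 2019, which is the date on which the service credit becomes due.

26 May 2019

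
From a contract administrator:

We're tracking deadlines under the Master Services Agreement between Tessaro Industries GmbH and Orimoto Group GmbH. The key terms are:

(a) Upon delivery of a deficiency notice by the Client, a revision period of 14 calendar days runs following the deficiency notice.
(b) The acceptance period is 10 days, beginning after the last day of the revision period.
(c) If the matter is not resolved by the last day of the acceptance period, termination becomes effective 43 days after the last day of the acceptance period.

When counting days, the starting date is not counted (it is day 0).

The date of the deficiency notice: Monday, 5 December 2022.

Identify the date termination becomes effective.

10 February 2023

The last day of the revision period: 5 December 2022 + 14 days = 19 December 2022.
The last day of the acceptance period: 10 calendar days after 19 December 2022 is 29 December 2022.
The date termination becomes effective: 29 December 2022 + 43 days = 10 February 2023.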